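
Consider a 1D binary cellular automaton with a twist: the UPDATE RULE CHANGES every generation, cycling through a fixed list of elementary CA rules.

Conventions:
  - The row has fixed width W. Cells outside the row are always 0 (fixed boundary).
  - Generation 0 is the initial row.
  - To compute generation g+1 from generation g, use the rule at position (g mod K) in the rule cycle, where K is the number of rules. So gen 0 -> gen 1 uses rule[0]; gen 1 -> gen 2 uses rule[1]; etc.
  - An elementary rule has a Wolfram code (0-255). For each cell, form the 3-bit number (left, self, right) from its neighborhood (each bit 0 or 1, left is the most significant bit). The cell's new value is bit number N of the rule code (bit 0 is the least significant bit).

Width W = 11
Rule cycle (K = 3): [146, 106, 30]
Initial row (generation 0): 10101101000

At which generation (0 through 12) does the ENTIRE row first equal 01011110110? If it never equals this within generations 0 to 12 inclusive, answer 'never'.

Gen 0: 10101101000
Gen 1 (rule 146): 00000000100
Gen 2 (rule 106): 00000001000
Gen 3 (rule 30): 00000011100
Gen 4 (rule 146): 00000101010
Gen 5 (rule 106): 00001010100
Gen 6 (rule 30): 00011010110
Gen 7 (rule 146): 00100000001
Gen 8 (rule 106): 01000000010
Gen 9 (rule 30): 11100000111
Gen 10 (rule 146): 01010001010
Gen 11 (rule 106): 10100010100
Gen 12 (rule 30): 10110110110

Answer: never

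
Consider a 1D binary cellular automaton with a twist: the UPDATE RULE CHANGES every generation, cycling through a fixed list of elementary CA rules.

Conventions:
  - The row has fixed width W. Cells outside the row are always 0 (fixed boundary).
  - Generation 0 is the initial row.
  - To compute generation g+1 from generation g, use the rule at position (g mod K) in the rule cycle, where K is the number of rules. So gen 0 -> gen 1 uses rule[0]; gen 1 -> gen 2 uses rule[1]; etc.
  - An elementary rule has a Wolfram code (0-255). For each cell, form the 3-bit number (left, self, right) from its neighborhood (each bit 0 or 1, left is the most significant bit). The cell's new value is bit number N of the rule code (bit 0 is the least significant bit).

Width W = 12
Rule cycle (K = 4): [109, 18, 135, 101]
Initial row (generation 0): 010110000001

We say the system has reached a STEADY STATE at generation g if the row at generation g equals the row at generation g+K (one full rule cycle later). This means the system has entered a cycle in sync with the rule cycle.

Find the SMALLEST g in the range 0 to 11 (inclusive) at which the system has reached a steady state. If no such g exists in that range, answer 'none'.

Answer: 6

Derivation:
Gen 0: 010110000001
Gen 1 (rule 109): 011110111101
Gen 2 (rule 18): 100000000000
Gen 3 (rule 135): 101111111111
Gen 4 (rule 101): 110000000001
Gen 5 (rule 109): 110111111101
Gen 6 (rule 18): 000000000000
Gen 7 (rule 135): 111111111111
Gen 8 (rule 101): 000000000001
Gen 9 (rule 109): 111111111101
Gen 10 (rule 18): 000000000000
Gen 11 (rule 135): 111111111111
Gen 12 (rule 101): 000000000001
Gen 13 (rule 109): 111111111101
Gen 14 (rule 18): 000000000000
Gen 15 (rule 135): 111111111111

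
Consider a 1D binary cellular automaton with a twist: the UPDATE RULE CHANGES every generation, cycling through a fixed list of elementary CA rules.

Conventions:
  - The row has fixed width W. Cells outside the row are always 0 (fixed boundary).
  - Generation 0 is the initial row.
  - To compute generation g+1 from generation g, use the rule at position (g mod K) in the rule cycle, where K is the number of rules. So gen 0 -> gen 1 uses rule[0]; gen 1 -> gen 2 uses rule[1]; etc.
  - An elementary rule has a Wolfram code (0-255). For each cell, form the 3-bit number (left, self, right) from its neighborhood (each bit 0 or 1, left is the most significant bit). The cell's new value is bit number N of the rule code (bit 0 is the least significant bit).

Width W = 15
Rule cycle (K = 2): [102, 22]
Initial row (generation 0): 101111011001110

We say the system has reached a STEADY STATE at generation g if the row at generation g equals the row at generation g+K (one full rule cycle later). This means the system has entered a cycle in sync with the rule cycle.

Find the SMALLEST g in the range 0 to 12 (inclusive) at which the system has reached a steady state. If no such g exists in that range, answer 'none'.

Answer: none

Derivation:
Gen 0: 101111011001110
Gen 1 (rule 102): 110001101010010
Gen 2 (rule 22): 001010001011111
Gen 3 (rule 102): 011110011100001
Gen 4 (rule 22): 100001100010011
Gen 5 (rule 102): 100010100110101
Gen 6 (rule 22): 110110111000101
Gen 7 (rule 102): 011011001001111
Gen 8 (rule 22): 100000111110000
Gen 9 (rule 102): 100001000010000
Gen 10 (rule 22): 110011100111000
Gen 11 (rule 102): 010100101001000
Gen 12 (rule 22): 110111101111100
Gen 13 (rule 102): 011000110000100
Gen 14 (rule 22): 100101001001110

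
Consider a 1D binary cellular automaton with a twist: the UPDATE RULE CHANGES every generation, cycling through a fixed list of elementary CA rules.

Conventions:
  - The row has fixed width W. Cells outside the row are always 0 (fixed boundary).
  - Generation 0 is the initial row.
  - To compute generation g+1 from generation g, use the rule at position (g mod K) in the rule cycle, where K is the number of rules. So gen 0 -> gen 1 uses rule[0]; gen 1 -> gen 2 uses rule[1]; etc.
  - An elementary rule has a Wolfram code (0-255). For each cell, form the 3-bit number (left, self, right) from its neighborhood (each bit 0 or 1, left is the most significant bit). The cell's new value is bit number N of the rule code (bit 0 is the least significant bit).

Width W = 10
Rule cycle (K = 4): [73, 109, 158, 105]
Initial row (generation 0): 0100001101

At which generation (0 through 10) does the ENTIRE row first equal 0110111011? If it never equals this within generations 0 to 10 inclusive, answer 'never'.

Answer: never

Derivation:
Gen 0: 0100001101
Gen 1 (rule 73): 0001101100
Gen 2 (rule 109): 1101111101
Gen 3 (rule 158): 1001111001
Gen 4 (rule 105): 0001001000
Gen 5 (rule 73): 1100000011
Gen 6 (rule 109): 1101111011
Gen 7 (rule 158): 1001110010
Gen 8 (rule 105): 0001010000
Gen 9 (rule 73): 1100000111
Gen 10 (rule 109): 1101110101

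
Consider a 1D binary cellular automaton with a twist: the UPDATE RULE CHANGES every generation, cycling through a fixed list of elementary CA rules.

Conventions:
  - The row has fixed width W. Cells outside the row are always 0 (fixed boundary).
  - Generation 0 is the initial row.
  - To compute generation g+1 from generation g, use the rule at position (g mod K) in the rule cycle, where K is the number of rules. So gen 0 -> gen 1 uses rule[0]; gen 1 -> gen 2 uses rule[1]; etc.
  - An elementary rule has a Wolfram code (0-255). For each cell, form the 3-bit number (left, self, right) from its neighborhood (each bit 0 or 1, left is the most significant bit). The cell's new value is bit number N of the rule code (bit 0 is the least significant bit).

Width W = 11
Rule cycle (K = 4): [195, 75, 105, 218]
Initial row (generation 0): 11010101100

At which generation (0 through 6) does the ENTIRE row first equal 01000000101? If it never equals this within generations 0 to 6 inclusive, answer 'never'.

Answer: 1

Derivation:
Gen 0: 11010101100
Gen 1 (rule 195): 01000000101
Gen 2 (rule 75): 10011111000
Gen 3 (rule 105): 00010001011
Gen 4 (rule 218): 00101010011
Gen 5 (rule 195): 11000000101
Gen 6 (rule 75): 11011111000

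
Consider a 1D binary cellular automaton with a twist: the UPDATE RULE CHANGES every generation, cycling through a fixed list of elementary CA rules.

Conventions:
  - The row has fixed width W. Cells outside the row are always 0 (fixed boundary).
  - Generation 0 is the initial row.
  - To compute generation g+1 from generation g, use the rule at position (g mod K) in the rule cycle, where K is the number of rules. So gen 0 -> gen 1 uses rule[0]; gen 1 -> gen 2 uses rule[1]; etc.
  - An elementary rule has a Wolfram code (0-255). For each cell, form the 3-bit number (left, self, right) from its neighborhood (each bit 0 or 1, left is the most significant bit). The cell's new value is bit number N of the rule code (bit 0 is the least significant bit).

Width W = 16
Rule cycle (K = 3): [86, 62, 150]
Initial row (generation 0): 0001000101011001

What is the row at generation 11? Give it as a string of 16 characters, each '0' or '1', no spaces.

Answer: 1011111111100001

Derivation:
Gen 0: 0001000101011001
Gen 1 (rule 86): 0011101101001111
Gen 2 (rule 62): 0110011011111000
Gen 3 (rule 150): 1001100001110100
Gen 4 (rule 86): 1110110010010110
Gen 5 (rule 62): 1001101111111101
Gen 6 (rule 150): 1110000111111001
Gen 7 (rule 86): 0011001000001111
Gen 8 (rule 62): 0110111100011000
Gen 9 (rule 150): 1000011010100100
Gen 10 (rule 86): 1100101010111110
Gen 11 (rule 62): 1011111111100001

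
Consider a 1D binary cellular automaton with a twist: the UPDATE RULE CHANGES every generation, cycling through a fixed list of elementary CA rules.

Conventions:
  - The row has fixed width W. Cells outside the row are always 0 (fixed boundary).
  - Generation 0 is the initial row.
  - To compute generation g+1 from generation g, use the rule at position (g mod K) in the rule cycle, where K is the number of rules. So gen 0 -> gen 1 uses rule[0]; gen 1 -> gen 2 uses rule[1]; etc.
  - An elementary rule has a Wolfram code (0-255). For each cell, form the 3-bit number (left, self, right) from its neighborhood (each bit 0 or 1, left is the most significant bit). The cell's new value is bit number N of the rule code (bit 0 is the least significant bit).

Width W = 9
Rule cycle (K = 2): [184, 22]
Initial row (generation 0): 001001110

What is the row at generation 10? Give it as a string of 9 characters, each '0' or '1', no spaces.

Gen 0: 001001110
Gen 1 (rule 184): 000101101
Gen 2 (rule 22): 001100001
Gen 3 (rule 184): 001010000
Gen 4 (rule 22): 011011000
Gen 5 (rule 184): 010110100
Gen 6 (rule 22): 110000110
Gen 7 (rule 184): 101000101
Gen 8 (rule 22): 101101101
Gen 9 (rule 184): 011011010
Gen 10 (rule 22): 100000011

Answer: 100000011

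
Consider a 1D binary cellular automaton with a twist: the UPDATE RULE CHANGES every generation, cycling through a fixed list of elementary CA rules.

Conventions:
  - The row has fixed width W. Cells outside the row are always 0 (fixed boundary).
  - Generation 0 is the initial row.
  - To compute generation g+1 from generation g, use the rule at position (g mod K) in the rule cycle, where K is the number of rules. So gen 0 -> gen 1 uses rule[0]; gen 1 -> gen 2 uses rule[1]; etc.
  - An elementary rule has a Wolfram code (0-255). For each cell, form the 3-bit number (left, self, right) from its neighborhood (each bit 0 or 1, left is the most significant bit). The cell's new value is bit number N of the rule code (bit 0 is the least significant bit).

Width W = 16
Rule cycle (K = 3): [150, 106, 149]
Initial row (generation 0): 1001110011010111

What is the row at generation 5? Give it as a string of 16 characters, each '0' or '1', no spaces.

Answer: 1100111100000100

Derivation:
Gen 0: 1001110011010111
Gen 1 (rule 150): 1110101100010010
Gen 2 (rule 106): 1011011100100100
Gen 3 (rule 149): 1000001010110111
Gen 4 (rule 150): 1100011010000010
Gen 5 (rule 106): 1100111100000100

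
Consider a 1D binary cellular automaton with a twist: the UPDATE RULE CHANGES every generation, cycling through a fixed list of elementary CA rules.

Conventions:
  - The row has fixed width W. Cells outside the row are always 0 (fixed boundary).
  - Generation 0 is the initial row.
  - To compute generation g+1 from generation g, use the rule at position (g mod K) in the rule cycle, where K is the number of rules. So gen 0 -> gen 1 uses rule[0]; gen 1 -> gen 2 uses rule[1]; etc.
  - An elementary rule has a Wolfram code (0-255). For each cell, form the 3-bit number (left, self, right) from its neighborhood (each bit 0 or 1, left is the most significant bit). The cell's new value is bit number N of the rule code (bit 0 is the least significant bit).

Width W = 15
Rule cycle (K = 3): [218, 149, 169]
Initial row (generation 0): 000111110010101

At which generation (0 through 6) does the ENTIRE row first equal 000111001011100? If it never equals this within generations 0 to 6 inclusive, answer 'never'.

Answer: 6

Derivation:
Gen 0: 000111110010101
Gen 1 (rule 218): 001111111100000
Gen 2 (rule 149): 100111111011111
Gen 3 (rule 169): 000111110111110
Gen 4 (rule 218): 001111110111111
Gen 5 (rule 149): 100111100011110
Gen 6 (rule 169): 000111001011100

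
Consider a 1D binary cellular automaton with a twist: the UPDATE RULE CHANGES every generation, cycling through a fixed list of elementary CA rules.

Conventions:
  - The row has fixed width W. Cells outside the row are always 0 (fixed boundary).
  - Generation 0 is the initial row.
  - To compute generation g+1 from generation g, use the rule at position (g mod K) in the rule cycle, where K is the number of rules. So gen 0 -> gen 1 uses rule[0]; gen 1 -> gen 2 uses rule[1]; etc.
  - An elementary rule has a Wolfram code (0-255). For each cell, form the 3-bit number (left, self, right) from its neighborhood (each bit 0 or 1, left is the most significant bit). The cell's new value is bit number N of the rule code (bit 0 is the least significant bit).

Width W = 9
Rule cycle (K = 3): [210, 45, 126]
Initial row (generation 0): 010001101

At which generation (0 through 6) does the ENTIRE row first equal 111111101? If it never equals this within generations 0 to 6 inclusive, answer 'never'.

Answer: 2

Derivation:
Gen 0: 010001101
Gen 1 (rule 210): 101010100
Gen 2 (rule 45): 111111101
Gen 3 (rule 126): 100000111
Gen 4 (rule 210): 010001011
Gen 5 (rule 45): 010101110
Gen 6 (rule 126): 111111011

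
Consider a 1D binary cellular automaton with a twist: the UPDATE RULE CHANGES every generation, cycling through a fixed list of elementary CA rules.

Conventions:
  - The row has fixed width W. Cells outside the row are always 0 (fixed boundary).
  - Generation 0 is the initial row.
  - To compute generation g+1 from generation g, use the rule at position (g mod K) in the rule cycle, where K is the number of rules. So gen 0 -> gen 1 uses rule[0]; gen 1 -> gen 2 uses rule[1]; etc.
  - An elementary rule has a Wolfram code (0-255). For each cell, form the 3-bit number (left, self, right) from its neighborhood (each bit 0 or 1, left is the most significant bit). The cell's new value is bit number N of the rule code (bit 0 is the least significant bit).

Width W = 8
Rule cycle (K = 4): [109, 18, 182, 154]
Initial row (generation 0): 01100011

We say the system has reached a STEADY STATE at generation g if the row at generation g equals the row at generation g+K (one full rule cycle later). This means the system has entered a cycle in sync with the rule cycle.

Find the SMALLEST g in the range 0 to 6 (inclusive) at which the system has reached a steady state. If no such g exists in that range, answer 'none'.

Answer: 6

Derivation:
Gen 0: 01100011
Gen 1 (rule 109): 01101011
Gen 2 (rule 18): 10000000
Gen 3 (rule 182): 11000000
Gen 4 (rule 154): 10100000
Gen 5 (rule 109): 11101111
Gen 6 (rule 18): 00000000
Gen 7 (rule 182): 00000000
Gen 8 (rule 154): 00000000
Gen 9 (rule 109): 11111111
Gen 10 (rule 18): 00000000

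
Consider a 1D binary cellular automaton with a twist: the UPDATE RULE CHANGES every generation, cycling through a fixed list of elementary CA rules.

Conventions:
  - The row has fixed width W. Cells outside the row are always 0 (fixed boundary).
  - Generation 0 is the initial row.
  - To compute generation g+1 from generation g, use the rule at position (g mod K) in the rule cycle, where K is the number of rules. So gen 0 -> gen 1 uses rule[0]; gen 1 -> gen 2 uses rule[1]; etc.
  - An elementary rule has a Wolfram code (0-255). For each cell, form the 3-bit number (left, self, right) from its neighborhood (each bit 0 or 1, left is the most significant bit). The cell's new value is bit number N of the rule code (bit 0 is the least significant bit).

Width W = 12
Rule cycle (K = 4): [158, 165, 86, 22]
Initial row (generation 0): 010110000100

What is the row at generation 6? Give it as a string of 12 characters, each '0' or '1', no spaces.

Answer: 000000011000

Derivation:
Gen 0: 010110000100
Gen 1 (rule 158): 110101001110
Gen 2 (rule 165): 001111000100
Gen 3 (rule 86): 010001101110
Gen 4 (rule 22): 111010000001
Gen 5 (rule 158): 110011000011
Gen 6 (rule 165): 000000011000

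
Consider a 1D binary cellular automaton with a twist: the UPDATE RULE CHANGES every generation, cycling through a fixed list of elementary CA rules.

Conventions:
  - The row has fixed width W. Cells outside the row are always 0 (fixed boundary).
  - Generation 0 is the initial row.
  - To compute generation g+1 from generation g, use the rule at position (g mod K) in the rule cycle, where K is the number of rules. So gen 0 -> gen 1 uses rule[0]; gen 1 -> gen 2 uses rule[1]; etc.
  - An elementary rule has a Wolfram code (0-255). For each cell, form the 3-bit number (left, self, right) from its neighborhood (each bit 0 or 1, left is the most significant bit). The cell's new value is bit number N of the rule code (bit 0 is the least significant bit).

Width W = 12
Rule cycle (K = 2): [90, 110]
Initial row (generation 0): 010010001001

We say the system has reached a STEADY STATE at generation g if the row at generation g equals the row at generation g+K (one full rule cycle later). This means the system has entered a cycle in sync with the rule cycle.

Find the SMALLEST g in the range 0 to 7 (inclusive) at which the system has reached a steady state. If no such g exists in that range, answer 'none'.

Gen 0: 010010001001
Gen 1 (rule 90): 101101010110
Gen 2 (rule 110): 111111111110
Gen 3 (rule 90): 100000000011
Gen 4 (rule 110): 100000000111
Gen 5 (rule 90): 010000001101
Gen 6 (rule 110): 110000011111
Gen 7 (rule 90): 111000110001
Gen 8 (rule 110): 101001110011
Gen 9 (rule 90): 000111011111

Answer: none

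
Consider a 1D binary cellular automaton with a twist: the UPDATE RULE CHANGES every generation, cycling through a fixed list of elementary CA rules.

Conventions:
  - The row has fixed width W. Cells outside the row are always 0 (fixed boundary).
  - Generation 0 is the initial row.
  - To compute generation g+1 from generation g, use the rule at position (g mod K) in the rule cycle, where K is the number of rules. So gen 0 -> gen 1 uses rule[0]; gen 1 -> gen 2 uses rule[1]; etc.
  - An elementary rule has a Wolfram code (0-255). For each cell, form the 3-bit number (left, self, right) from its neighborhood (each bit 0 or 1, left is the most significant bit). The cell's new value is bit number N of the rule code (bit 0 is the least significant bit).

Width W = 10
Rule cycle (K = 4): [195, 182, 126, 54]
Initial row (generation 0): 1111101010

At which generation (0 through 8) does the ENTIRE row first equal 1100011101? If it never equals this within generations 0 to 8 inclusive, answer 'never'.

Gen 0: 1111101010
Gen 1 (rule 195): 0111100000
Gen 2 (rule 182): 1011010000
Gen 3 (rule 126): 1111111000
Gen 4 (rule 54): 0000000100
Gen 5 (rule 195): 1111111001
Gen 6 (rule 182): 0111110111
Gen 7 (rule 126): 1100011101
Gen 8 (rule 54): 0010100011

Answer: 7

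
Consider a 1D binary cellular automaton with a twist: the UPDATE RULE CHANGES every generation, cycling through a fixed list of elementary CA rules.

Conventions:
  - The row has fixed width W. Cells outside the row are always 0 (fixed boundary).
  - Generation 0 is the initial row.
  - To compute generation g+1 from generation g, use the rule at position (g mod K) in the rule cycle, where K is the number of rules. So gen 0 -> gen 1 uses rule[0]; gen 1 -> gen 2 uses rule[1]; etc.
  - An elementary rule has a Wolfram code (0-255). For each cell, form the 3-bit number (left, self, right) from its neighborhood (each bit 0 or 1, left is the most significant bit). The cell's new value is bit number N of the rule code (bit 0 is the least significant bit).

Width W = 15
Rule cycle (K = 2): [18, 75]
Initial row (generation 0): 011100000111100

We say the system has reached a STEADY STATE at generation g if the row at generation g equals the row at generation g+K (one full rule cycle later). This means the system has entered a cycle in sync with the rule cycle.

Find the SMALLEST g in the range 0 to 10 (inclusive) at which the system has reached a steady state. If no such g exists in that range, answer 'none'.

Gen 0: 011100000111100
Gen 1 (rule 18): 100010001000010
Gen 2 (rule 75): 001100110011100
Gen 3 (rule 18): 010011001100010
Gen 4 (rule 75): 100111011101100
Gen 5 (rule 18): 011000000000010
Gen 6 (rule 75): 111011111111100
Gen 7 (rule 18): 000000000000010
Gen 8 (rule 75): 111111111111100
Gen 9 (rule 18): 000000000000010
Gen 10 (rule 75): 111111111111100
Gen 11 (rule 18): 000000000000010
Gen 12 (rule 75): 111111111111100

Answer: 7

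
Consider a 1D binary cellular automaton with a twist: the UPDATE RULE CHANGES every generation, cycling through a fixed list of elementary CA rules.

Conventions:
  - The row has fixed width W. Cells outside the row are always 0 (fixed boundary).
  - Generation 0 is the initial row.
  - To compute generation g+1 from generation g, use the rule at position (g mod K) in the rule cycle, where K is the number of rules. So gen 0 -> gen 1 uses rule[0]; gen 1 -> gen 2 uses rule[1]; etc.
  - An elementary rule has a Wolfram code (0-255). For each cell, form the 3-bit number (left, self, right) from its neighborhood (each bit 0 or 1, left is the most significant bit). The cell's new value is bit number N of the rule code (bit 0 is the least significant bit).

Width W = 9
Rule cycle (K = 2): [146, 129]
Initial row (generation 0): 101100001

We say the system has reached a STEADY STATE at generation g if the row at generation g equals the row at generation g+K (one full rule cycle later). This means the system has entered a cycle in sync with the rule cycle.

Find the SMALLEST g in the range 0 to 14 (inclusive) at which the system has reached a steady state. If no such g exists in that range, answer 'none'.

Gen 0: 101100001
Gen 1 (rule 146): 000010010
Gen 2 (rule 129): 111000000
Gen 3 (rule 146): 010100000
Gen 4 (rule 129): 000001111
Gen 5 (rule 146): 000010110
Gen 6 (rule 129): 111000000
Gen 7 (rule 146): 010100000
Gen 8 (rule 129): 000001111
Gen 9 (rule 146): 000010110
Gen 10 (rule 129): 111000000
Gen 11 (rule 146): 010100000
Gen 12 (rule 129): 000001111
Gen 13 (rule 146): 000010110
Gen 14 (rule 129): 111000000
Gen 15 (rule 146): 010100000
Gen 16 (rule 129): 000001111

Answer: none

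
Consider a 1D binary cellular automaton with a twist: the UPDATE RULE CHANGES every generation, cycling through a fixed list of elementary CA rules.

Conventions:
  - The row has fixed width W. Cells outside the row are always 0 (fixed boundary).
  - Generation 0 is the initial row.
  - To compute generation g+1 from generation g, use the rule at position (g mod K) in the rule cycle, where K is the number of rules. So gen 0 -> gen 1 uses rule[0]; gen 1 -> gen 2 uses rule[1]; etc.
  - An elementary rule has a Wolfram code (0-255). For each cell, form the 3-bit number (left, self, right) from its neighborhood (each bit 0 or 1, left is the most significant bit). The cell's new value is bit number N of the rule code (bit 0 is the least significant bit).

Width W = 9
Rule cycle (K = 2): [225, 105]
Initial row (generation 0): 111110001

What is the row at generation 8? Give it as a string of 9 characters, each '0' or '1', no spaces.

Gen 0: 111110001
Gen 1 (rule 225): 011110100
Gen 2 (rule 105): 010011001
Gen 3 (rule 225): 000001000
Gen 4 (rule 105): 111100011
Gen 5 (rule 225): 011101001
Gen 6 (rule 105): 010110000
Gen 7 (rule 225): 001010111
Gen 8 (rule 105): 100101101

Answer: 100101101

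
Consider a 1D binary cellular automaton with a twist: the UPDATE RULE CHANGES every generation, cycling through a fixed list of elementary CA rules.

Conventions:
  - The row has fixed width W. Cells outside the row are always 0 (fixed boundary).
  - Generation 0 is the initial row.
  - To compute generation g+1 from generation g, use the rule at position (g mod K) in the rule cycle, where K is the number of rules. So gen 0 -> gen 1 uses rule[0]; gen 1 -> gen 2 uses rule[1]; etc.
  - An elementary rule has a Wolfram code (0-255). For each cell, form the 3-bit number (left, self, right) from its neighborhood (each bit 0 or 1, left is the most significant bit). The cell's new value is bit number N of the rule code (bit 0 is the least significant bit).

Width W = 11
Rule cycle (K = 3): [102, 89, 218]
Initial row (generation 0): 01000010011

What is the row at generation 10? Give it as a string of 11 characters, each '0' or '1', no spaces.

Answer: 00000000010

Derivation:
Gen 0: 01000010011
Gen 1 (rule 102): 11000110101
Gen 2 (rule 89): 11110110000
Gen 3 (rule 218): 11110111000
Gen 4 (rule 102): 00011001000
Gen 5 (rule 89): 11011100111
Gen 6 (rule 218): 11011111111
Gen 7 (rule 102): 01100000001
Gen 8 (rule 89): 01111111100
Gen 9 (rule 218): 11111111110
Gen 10 (rule 102): 00000000010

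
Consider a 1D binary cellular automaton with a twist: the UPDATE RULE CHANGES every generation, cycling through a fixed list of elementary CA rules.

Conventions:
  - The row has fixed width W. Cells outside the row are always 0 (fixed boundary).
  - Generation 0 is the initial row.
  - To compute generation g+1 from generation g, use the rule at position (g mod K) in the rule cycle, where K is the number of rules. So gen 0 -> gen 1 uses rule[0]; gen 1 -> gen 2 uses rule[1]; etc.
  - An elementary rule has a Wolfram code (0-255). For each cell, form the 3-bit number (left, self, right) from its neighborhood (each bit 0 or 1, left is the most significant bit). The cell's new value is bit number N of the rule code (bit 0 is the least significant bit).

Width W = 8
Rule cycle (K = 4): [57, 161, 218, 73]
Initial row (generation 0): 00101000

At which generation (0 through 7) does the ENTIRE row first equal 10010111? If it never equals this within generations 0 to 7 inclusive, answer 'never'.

Gen 0: 00101000
Gen 1 (rule 57): 10010111
Gen 2 (rule 161): 00001010
Gen 3 (rule 218): 00010001
Gen 4 (rule 73): 11000100
Gen 5 (rule 57): 10110011
Gen 6 (rule 161): 01000000
Gen 7 (rule 218): 10100000

Answer: 1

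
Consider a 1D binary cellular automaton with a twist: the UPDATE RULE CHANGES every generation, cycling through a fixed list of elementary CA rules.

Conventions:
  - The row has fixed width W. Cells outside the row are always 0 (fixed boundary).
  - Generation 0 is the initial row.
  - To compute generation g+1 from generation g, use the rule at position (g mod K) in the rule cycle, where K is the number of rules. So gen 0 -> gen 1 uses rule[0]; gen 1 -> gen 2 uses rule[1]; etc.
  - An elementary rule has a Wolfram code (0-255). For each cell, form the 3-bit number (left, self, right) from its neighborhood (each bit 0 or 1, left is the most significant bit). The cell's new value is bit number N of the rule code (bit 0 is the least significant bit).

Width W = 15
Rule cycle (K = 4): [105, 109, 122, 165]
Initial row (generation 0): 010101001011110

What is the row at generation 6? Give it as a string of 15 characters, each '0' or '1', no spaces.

Answer: 110011011101001

Derivation:
Gen 0: 010101001011110
Gen 1 (rule 105): 001010000110010
Gen 2 (rule 109): 101110110110010
Gen 3 (rule 122): 011011111111101
Gen 4 (rule 165): 000101111111011
Gen 5 (rule 105): 110011000001111
Gen 6 (rule 109): 110011011101001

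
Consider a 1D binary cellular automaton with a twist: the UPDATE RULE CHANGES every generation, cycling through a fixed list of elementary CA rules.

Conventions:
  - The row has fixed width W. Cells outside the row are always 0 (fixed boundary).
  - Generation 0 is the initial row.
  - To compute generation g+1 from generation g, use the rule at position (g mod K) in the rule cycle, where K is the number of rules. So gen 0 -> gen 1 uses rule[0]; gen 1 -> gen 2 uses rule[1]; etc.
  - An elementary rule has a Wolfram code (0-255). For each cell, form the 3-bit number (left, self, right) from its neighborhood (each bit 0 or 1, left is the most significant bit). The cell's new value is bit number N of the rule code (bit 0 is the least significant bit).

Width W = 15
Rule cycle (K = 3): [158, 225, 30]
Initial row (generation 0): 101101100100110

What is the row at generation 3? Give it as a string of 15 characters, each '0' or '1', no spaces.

Gen 0: 101101100100110
Gen 1 (rule 158): 101001011111101
Gen 2 (rule 225): 010000101111110
Gen 3 (rule 30): 111001101000001

Answer: 111001101000001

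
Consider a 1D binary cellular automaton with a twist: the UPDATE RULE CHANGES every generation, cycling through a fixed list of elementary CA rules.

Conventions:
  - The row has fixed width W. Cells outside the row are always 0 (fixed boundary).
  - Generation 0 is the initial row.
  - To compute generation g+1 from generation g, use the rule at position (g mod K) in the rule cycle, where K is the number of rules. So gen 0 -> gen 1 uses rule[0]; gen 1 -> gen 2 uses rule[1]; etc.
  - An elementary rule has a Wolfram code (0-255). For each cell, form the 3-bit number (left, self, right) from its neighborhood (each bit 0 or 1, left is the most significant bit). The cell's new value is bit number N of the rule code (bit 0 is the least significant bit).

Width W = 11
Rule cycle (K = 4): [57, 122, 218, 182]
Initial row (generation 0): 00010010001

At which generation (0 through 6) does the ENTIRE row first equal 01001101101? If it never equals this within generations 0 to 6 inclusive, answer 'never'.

Answer: never

Derivation:
Gen 0: 00010010001
Gen 1 (rule 57): 11001001100
Gen 2 (rule 122): 11110111110
Gen 3 (rule 218): 11110111111
Gen 4 (rule 182): 01101011110
Gen 5 (rule 57): 01010110001
Gen 6 (rule 122): 10101111010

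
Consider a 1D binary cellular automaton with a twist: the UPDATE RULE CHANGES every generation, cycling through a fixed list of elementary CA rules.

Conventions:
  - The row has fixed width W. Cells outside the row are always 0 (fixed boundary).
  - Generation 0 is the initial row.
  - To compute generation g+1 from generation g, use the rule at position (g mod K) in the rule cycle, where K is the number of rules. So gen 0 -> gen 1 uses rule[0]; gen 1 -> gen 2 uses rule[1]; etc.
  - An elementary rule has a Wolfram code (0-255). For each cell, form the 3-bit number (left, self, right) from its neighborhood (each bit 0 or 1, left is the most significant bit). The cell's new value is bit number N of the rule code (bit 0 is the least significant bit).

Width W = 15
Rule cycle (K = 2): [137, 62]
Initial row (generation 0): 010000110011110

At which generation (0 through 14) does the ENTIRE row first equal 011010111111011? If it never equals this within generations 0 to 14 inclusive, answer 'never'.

Answer: 14

Derivation:
Gen 0: 010000110011110
Gen 1 (rule 137): 000110100011100
Gen 2 (rule 62): 001101110110010
Gen 3 (rule 137): 101001100100000
Gen 4 (rule 62): 111111011110000
Gen 5 (rule 137): 111110011100111
Gen 6 (rule 62): 100001110011100
Gen 7 (rule 137): 001101100011001
Gen 8 (rule 62): 011011010110111
Gen 9 (rule 137): 010010000100110
Gen 10 (rule 62): 111111001111101
Gen 11 (rule 137): 111110001111000
Gen 12 (rule 62): 100001011000100
Gen 13 (rule 137): 001100010010001
Gen 14 (rule 62): 011010111111011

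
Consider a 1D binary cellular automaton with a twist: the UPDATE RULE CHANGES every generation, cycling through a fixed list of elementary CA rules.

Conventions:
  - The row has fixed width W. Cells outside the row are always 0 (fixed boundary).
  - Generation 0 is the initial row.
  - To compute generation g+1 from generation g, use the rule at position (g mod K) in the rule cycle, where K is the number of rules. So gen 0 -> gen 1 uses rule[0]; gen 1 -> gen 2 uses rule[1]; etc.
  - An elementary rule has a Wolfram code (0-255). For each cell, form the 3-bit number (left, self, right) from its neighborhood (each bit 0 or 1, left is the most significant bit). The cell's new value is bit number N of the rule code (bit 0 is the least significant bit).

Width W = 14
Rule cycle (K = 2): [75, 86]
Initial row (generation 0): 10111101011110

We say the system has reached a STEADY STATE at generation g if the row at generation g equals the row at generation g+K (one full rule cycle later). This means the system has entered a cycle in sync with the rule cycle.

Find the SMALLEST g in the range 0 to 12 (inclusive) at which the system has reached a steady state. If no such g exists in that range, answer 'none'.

Answer: none

Derivation:
Gen 0: 10111101011110
Gen 1 (rule 75): 00100100010010
Gen 2 (rule 86): 01111110111111
Gen 3 (rule 75): 11000010100001
Gen 4 (rule 86): 01100110110011
Gen 5 (rule 75): 11101110110111
Gen 6 (rule 86): 00100010010001
Gen 7 (rule 75): 11001100100110
Gen 8 (rule 86): 01110111111011
Gen 9 (rule 75): 11010100001011
Gen 10 (rule 86): 01010110011001
Gen 11 (rule 75): 10000110111010
Gen 12 (rule 86): 11001010001011
Gen 13 (rule 75): 11010000110011
Gen 14 (rule 86): 01011001011101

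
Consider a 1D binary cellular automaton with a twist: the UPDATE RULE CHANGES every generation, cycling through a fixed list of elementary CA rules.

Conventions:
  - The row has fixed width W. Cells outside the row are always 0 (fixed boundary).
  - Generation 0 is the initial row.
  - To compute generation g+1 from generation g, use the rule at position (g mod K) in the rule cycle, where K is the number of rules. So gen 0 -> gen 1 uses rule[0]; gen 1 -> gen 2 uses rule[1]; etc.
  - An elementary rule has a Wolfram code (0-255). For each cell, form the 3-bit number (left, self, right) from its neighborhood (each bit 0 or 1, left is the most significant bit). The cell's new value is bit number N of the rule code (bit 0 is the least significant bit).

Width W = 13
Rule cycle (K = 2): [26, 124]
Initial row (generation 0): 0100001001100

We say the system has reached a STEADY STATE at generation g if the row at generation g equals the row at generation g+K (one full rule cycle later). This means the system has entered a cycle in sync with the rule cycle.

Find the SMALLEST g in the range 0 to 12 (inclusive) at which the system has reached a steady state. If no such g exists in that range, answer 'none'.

Answer: none

Derivation:
Gen 0: 0100001001100
Gen 1 (rule 26): 1010010111010
Gen 2 (rule 124): 1111011101111
Gen 3 (rule 26): 1000010001000
Gen 4 (rule 124): 1100011001100
Gen 5 (rule 26): 1010110111010
Gen 6 (rule 124): 1111111101111
Gen 7 (rule 26): 1000000001000
Gen 8 (rule 124): 1100000001100
Gen 9 (rule 26): 1010000011010
Gen 10 (rule 124): 1111000011111
Gen 11 (rule 26): 1000100110000
Gen 12 (rule 124): 1100110111000
Gen 13 (rule 26): 1011100100100
Gen 14 (rule 124): 1110110110110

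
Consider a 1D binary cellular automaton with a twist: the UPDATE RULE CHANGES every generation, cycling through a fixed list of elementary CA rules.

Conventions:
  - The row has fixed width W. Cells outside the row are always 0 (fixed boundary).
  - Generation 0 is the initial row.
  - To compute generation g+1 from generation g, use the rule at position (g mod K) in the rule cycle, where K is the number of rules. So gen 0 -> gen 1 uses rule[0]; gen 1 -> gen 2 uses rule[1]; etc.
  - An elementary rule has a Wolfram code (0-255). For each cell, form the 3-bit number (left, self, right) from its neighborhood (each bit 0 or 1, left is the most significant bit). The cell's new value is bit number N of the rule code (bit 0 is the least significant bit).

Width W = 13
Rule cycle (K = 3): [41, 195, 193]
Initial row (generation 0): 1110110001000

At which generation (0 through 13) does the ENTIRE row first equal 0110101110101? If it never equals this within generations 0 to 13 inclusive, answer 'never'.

Answer: never

Derivation:
Gen 0: 1110110001000
Gen 1 (rule 41): 1001100100011
Gen 2 (rule 195): 0010101001101
Gen 3 (rule 193): 1000000000100
Gen 4 (rule 41): 0011111110001
Gen 5 (rule 195): 1101111110110
Gen 6 (rule 193): 0100111110010
Gen 7 (rule 41): 0000100000000
Gen 8 (rule 195): 1111001111111
Gen 9 (rule 193): 0111000111111
Gen 10 (rule 41): 0100010100000
Gen 11 (rule 195): 1001100001111
Gen 12 (rule 193): 0000101100111
Gen 13 (rule 41): 1110011000100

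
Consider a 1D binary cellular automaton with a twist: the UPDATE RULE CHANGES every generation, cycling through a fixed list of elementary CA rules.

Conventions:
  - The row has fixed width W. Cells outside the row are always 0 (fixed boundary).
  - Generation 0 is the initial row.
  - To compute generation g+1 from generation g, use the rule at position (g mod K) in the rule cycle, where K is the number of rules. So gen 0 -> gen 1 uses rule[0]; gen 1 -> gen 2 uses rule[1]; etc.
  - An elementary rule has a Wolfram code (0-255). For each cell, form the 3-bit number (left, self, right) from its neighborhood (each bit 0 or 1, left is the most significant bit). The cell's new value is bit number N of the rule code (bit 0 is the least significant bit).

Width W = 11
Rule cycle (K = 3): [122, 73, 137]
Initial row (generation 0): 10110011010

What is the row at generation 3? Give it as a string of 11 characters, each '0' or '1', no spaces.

Gen 0: 10110011010
Gen 1 (rule 122): 01111111101
Gen 2 (rule 73): 01000000100
Gen 3 (rule 137): 00011110001

Answer: 00011110001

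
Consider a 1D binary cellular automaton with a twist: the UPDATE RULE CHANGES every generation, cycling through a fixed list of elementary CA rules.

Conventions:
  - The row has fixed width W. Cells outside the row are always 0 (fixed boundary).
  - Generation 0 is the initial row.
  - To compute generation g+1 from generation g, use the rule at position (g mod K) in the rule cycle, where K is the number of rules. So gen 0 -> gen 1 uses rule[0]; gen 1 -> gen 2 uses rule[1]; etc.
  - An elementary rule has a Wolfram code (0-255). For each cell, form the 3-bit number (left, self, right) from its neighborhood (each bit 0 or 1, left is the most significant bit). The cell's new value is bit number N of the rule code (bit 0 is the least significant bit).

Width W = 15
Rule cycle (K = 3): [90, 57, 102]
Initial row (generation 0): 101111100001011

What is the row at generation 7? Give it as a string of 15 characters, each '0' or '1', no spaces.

Gen 0: 101111100001011
Gen 1 (rule 90): 001000110010011
Gen 2 (rule 57): 100110101001010
Gen 3 (rule 102): 101011111011110
Gen 4 (rule 90): 000010001010011
Gen 5 (rule 57): 111001100101010
Gen 6 (rule 102): 001010101111110
Gen 7 (rule 90): 010000001000011

Answer: 010000001000011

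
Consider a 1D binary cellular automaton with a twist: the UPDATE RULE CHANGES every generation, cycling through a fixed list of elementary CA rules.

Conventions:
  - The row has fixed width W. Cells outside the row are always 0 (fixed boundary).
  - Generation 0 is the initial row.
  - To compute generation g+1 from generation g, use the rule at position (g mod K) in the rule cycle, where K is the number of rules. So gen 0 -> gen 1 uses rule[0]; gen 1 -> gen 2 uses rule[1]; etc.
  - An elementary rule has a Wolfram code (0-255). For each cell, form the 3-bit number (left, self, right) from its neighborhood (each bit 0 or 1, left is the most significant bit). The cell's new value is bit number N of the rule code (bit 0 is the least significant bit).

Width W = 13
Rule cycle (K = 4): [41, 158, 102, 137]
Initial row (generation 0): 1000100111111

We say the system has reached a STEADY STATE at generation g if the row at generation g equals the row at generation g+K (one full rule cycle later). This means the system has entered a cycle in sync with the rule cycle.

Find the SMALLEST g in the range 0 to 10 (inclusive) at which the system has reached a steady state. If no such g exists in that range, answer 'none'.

Gen 0: 1000100111111
Gen 1 (rule 41): 0010000100000
Gen 2 (rule 158): 0111001110000
Gen 3 (rule 102): 1001010010000
Gen 4 (rule 137): 0000000000111
Gen 5 (rule 41): 1111111110100
Gen 6 (rule 158): 1111111100110
Gen 7 (rule 102): 0000000101010
Gen 8 (rule 137): 1111110000000
Gen 9 (rule 41): 1000000111111
Gen 10 (rule 158): 1100001111110
Gen 11 (rule 102): 0100010000010
Gen 12 (rule 137): 0001000111000
Gen 13 (rule 41): 1100010100011
Gen 14 (rule 158): 1010110110110

Answer: none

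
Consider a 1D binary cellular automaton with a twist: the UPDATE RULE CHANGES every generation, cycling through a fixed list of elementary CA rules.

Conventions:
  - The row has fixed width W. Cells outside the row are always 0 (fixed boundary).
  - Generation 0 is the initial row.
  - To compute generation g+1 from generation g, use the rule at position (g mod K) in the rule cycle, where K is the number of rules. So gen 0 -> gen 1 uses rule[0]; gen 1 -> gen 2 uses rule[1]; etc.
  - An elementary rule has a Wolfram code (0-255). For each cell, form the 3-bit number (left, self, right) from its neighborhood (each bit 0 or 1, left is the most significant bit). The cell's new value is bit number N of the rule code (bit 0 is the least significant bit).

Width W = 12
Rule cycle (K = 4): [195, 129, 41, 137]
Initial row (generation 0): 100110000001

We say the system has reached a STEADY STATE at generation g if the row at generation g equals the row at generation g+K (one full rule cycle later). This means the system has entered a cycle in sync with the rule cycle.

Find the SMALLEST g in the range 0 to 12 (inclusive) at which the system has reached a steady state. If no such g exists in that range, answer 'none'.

Gen 0: 100110000001
Gen 1 (rule 195): 001010111110
Gen 2 (rule 129): 100000011100
Gen 3 (rule 41): 001111010001
Gen 4 (rule 137): 101110000100
Gen 5 (rule 195): 000110111001
Gen 6 (rule 129): 110000010000
Gen 7 (rule 41): 100111000111
Gen 8 (rule 137): 000110010110
Gen 9 (rule 195): 111010100010
Gen 10 (rule 129): 010000001000
Gen 11 (rule 41): 000111100011
Gen 12 (rule 137): 110111001010
Gen 13 (rule 195): 010011010000
Gen 14 (rule 129): 000000000111
Gen 15 (rule 41): 111111110100
Gen 16 (rule 137): 111111100001

Answer: none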